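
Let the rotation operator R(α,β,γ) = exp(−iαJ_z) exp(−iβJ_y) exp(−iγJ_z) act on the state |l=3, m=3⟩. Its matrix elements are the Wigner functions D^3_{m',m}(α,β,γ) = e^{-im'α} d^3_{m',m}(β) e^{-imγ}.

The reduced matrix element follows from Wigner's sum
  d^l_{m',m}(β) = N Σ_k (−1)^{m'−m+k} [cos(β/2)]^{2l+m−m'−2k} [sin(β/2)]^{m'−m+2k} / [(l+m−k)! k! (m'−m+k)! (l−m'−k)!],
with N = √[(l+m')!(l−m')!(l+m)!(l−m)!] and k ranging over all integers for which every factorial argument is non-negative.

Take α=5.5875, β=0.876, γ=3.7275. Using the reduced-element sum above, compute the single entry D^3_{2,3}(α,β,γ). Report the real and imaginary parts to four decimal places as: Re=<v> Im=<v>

First d^3_{2,3}(β=0.876), then the phase factors e^{-i(2)α} and e^{-i(3)γ}:
Half-angle: c=0.905602, s=0.424129. N=√(120·1·720·1)=293.938769
The bounds max(0,m−m')=1 and min(l+m,l−m')=1 give 1 term
  k=1: (−1)^0·293.9388/(120)·0.9056^5·0.4241^1 = +0.632790
d^3_{2,3}(0.876) = +0.632790
Phases: e^{-i·(2)·5.5875}=+0.178465+0.983946i, e^{-i·(3)·3.7275}=+0.185839+0.982580i ⇒ D=-0.590799+0.226673i

Re=-0.5908 Im=0.2267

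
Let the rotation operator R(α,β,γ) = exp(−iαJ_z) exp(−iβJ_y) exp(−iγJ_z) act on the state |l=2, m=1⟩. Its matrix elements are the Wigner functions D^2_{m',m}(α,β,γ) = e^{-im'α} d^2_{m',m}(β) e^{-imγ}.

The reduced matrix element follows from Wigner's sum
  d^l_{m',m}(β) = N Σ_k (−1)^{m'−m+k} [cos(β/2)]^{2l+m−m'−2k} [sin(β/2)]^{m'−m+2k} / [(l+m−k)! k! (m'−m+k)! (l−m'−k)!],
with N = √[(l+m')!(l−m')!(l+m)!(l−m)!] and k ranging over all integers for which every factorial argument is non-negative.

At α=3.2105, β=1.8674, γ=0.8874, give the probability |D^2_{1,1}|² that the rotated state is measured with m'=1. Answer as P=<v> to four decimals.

P=0.3144

Split into d^2_{1,1}(β=1.8674) × two z-phases.
With c≡cos(β/2)=0.594864 and s≡sin(β/2)=0.803826, N=[6·1·6·1]^{1/2}=6.000000
The bounds max(0,m−m')=0 and min(l+m,l−m')=1 give 2 terms
  k=0: (−1)^0·6.0000/(6)·0.5949^4·0.8038^0 = +0.125219
  k=1: (−1)^1·6.0000/(2)·0.5949^2·0.8038^2 = -0.685932
d^2_{1,1}(1.8674) = +0.125219 -0.685932 = -0.560713
|D^2_{1,1}|² = |d^2_{1,1}(β)|² = (-0.560713)² = 0.314399 (the z-rotation phases have unit modulus)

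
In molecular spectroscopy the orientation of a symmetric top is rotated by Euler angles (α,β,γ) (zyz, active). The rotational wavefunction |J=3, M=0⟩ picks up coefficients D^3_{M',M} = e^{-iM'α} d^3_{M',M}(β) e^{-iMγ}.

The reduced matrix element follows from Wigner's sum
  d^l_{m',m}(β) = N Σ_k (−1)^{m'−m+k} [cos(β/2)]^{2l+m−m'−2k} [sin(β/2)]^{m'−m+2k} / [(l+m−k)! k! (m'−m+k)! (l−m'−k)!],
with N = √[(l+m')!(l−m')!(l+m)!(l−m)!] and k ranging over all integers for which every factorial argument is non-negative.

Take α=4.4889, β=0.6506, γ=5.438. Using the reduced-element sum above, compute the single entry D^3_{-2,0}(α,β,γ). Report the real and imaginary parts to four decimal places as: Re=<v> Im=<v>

Re=-0.3604 Im=0.1728

First d^3_{-2,0}(β=0.6506), then the phase factors e^{-i(-2)α} and e^{-i(0)γ}:
c=cos(0.6506/2)=0.947555, s=sin(0.6506/2)=0.319593; N=√[1·120·6·6]=65.726707
k∈{2,3} keeps every argument non-negative
  k=2: (−1)^0·65.7267/(12)·0.9476^4·0.3196^2 = +0.450996
  k=3: (−1)^1·65.7267/(12)·0.9476^2·0.3196^4 = -0.051305
d^3_{-2,0}(0.6506) = +0.450996 -0.051305 = +0.399691
Attach z-rotation phases: D = e^{-i(-2)(4.4889)}·(+0.399691)·e^{-i(0)(5.438)} = -0.360425+0.172763i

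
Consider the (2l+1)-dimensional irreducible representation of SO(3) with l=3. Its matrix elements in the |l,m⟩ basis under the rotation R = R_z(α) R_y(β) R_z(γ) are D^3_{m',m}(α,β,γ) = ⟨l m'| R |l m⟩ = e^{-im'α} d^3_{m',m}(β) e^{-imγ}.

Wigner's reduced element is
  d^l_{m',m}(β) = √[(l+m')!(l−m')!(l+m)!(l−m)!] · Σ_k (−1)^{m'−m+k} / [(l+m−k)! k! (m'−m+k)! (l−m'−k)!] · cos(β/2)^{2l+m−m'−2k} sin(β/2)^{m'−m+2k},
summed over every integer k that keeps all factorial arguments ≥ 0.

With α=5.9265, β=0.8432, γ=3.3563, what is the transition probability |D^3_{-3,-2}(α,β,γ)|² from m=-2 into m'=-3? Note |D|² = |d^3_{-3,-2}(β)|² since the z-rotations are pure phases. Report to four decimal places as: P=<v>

P=0.4019

D^3_{-3,-2}(5.9265,0.8432,3.3563) = e^{-i·-3·5.9265}·d^3_{-3,-2}(0.8432)·e^{-i·-2·3.3563}. Compute d first:
Half-angle: c=0.912435, s=0.409221. N=√(1·720·1·120)=293.938769
k: max(0,(-2)−(-3))=1 … min(3+(-2),3−(-3))=1
  k=1: (−1)^0·293.9388/(120)·0.9124^5·0.4092^1 = +0.633934
d^3_{-3,-2}(0.8432) = +0.633934
|D^3_{-3,-2}|² = |d^3_{-3,-2}(β)|² = (+0.633934)² = 0.401872 (the z-rotation phases have unit modulus)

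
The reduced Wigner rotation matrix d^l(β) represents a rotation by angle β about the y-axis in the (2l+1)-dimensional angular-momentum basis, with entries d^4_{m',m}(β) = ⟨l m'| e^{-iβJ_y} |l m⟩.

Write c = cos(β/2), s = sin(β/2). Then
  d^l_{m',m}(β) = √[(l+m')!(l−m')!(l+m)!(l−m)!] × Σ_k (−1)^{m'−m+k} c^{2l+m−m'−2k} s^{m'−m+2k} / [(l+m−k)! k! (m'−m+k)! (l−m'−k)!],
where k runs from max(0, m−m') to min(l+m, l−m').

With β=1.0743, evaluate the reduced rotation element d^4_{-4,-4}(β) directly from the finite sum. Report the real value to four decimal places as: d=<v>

d^4_{-4,-4}(β=1.0743) via Wigner's sum:
With c≡cos(β/2)=0.859170 and s≡sin(β/2)=0.511689, N=[1·40320·1·40320]^{1/2}=40320.000000
k: max(0,(-4)−(-4))=0 … min(4+(-4),4−(-4))=0
  k=0: (−1)^0·40320.0000/(40320)·0.8592^8·0.5117^0 = +0.296917
d^4_{-4,-4}(1.0743) = +0.296917

d=0.2969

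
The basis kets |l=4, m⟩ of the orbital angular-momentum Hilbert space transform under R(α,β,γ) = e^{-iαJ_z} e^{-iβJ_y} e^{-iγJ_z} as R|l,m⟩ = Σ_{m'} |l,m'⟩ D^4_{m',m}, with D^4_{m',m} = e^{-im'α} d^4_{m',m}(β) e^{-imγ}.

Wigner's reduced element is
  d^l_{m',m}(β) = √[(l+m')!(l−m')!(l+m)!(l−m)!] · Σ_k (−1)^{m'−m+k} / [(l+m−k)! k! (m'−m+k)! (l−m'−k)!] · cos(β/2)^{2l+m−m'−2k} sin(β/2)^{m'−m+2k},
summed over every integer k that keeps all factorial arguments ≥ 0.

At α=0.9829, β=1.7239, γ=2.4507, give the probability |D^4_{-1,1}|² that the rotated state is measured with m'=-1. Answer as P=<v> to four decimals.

P=0.0597

First d^4_{-1,1}(β=1.7239), then the phase factors e^{-i(-1)α} and e^{-i(1)γ}:
With c≡cos(β/2)=0.650958 and s≡sin(β/2)=0.759113, N=[6·120·120·6]^{1/2}=720.000000
k: max(0,(1)−(-1))=2 … min(4+(1),4−(-1))=5
  k=2: (−1)^0·720.0000/(72)·0.6510^6·0.7591^2 = +0.438463
  k=3: (−1)^1·720.0000/(24)·0.6510^4·0.7591^4 = -1.788796
  k=4: (−1)^2·720.0000/(48)·0.6510^2·0.7591^6 = +1.216291
  k=5: (−1)^3·720.0000/(720)·0.6510^0·0.7591^8 = -0.110269
d^4_{-1,1}(1.7239) = +0.438463 -1.788796 +1.216291 -0.110269 = -0.244311
|D^4_{-1,1}|² = |d^4_{-1,1}(β)|² = (-0.244311)² = 0.059688 (the z-rotation phases have unit modulus)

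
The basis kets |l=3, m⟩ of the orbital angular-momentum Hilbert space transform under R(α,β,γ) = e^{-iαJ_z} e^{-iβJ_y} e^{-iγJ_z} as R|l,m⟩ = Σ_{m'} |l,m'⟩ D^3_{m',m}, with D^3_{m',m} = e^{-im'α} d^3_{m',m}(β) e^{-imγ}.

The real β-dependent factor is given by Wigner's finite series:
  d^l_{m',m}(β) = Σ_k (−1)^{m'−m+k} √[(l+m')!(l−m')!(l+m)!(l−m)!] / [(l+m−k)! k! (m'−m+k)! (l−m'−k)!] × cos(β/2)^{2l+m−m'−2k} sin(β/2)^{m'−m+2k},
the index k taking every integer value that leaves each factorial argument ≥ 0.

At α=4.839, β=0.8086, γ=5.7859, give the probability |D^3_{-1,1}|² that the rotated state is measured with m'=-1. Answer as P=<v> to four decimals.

P=0.2552

D^3_{-1,1}(4.839,0.8086,5.7859) = e^{-i·-1·4.839}·d^3_{-1,1}(0.8086)·e^{-i·1·5.7859}. Compute d first:
Half-angle: c=0.919378, s=0.393375. N=√(2·24·24·2)=48.000000
Admissible k: 2..4 (factorial args all ≥0)
  k=2: (−1)^0·48.0000/(8)·0.9194^4·0.3934^2 = +0.663349
  k=3: (−1)^1·48.0000/(6)·0.9194^2·0.3934^4 = -0.161922
  k=4: (−1)^2·48.0000/(48)·0.9194^0·0.3934^6 = +0.003705
d^3_{-1,1}(0.8086) = +0.663349 -0.161922 +0.003705 = +0.505132
|D^3_{-1,1}|² = |d^3_{-1,1}(β)|² = (+0.505132)² = 0.255158 (the z-rotation phases have unit modulus)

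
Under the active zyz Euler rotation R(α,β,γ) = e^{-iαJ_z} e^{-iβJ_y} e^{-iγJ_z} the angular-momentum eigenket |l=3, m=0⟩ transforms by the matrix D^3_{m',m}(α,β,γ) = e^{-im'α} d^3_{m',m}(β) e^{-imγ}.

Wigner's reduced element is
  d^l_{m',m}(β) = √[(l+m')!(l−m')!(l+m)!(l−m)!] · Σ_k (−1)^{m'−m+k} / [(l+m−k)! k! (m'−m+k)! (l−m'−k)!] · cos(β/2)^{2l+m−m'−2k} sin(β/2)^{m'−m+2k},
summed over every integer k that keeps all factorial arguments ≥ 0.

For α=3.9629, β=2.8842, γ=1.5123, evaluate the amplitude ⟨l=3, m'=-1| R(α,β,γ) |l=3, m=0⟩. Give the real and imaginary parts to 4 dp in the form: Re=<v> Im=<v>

Re=-0.2760 Im=-0.2966

D^3_{-1,0}(3.9629,2.8842,1.5123) = e^{-i·-1·3.9629}·d^3_{-1,0}(2.8842)·e^{-i·0·1.5123}. Compute d first:
c=cos(2.8842/2)=0.128341, s=sin(2.8842/2)=0.991730; N=√[2·24·6·6]=41.569219
k: max(0,(0)−(-1))=1 … min(3+(0),3−(-1))=3
  k=1: (−1)^0·41.5692/(12)·0.1283^5·0.9917^1 = +0.000120
  k=2: (−1)^1·41.5692/(4)·0.1283^3·0.9917^3 = -0.021429
  k=3: (−1)^2·41.5692/(12)·0.1283^1·0.9917^5 = +0.426505
d^3_{-1,0}(2.8842) = +0.000120 -0.021429 +0.426505 = +0.405197
Phases: e^{-i·(-1)·3.9629}=-0.681265-0.732037i, e^{-i·(0)·1.5123}=+1.000000+0.000000i ⇒ D=-0.276046-0.296619i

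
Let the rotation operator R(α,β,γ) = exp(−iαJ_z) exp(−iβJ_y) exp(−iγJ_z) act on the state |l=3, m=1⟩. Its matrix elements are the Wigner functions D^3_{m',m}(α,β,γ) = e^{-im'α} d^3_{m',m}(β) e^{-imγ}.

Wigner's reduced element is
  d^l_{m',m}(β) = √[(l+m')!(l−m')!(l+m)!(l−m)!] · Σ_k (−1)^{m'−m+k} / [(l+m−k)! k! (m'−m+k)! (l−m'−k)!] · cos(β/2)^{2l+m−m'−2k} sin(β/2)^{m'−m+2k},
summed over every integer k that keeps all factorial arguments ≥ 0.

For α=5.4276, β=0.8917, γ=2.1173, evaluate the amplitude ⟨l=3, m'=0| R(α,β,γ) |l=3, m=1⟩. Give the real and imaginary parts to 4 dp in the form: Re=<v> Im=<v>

D^3_{0,1}(5.4276,0.8917,2.1173) = e^{-i·0·5.4276}·d^3_{0,1}(0.8917)·e^{-i·1·2.1173}. Compute d first:
c=cos(0.8917/2)=0.902244, s=sin(0.8917/2)=0.431225; N=√[6·6·24·2]=41.569219
k: max(0,(1)−(0))=1 … min(3+(1),3−(0))=3
  k=1: (−1)^0·41.5692/(12)·0.9022^5·0.4312^1 = +0.893132
  k=2: (−1)^1·41.5692/(4)·0.9022^3·0.4312^3 = -0.612063
  k=3: (−1)^2·41.5692/(12)·0.9022^1·0.4312^5 = +0.046605
d^3_{0,1}(0.8917) = +0.893132 -0.612063 +0.046605 = +0.327674
Attach z-rotation phases: D = e^{-i(0)(5.4276)}·(+0.327674)·e^{-i(1)(2.1173)} = -0.170293-0.279947i

Re=-0.1703 Im=-0.2799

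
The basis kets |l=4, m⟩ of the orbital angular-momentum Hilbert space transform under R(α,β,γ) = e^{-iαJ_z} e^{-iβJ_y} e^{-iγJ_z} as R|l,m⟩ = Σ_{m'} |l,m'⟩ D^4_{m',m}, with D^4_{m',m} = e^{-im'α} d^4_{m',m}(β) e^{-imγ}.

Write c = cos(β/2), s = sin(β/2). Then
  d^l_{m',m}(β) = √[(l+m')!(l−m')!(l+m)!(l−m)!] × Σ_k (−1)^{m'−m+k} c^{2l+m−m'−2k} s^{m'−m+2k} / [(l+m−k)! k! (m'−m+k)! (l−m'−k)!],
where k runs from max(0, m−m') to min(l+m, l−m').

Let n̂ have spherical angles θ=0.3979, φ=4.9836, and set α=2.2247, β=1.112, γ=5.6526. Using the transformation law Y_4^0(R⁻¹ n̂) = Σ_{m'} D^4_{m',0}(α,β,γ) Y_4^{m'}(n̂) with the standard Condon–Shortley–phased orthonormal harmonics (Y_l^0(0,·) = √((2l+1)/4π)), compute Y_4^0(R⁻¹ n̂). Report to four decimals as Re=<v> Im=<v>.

Re=0.2941 Im=0.0000

Need the full column D^4_{m',0} for m'=−4..4 at α=2.2247, β=1.112, γ=5.6526.
cos(β/2)=0.849373, sin(β/2)=0.527793
d^4_{-4,0}: single k=4 term ⇒ +0.337907;  D = -0.292233+0.169649i
d^4_{-3,0}: k∈[3..4] ⇒ +0.769037 -0.296946 = +0.472091;  D = +0.436477+0.179883i
d^4_{-2,0}: k∈[2..4] ⇒ +0.992292 -1.021735 +0.147945 = +0.118502;  D = -0.030807-0.114427i
d^4_{-1,0}: k∈[1..4] ⇒ +0.752780 -1.744012 +0.673410 -0.043337 = -0.361159;  D = +0.219689-0.286657i
d^4_{0,0}: k∈[0..4] ⇒ +0.270887 -1.673548 +1.453954 -0.249516 +0.006022 = -0.192201;  D = -0.192201+0.000000i
d^4_{1,0}: k∈[0..3] ⇒ -0.752780 +1.744012 -0.673410 +0.043337 = +0.361159;  D = -0.219689-0.286657i
d^4_{2,0}: k∈[0..2] ⇒ +0.992292 -1.021735 +0.147945 = +0.118502;  D = -0.030807+0.114427i
d^4_{3,0}: k∈[0..1] ⇒ -0.769037 +0.296946 = -0.472091;  D = -0.436477+0.179883i
d^4_{4,0}: single k=0 term ⇒ +0.337907;  D = -0.292233-0.169649i
Y_4^{m'}(θ=0.3979,φ=4.9836) and Σ D·Y over m':
  (-0.2922+0.1696i)·(+0.0047-0.0088i)  (+0.4365+0.1799i)·(-0.0488-0.0461i)  (-0.0308-0.1144i)·(-0.2129+0.1283i)  (+0.2197-0.2867i)·(+0.1335+0.4801i)  (-0.1922+0.0000i)·(+0.2944+0.0000i)  (-0.2197-0.2867i)·(-0.1335+0.4801i)  (-0.0308+0.1144i)·(-0.2129-0.1283i)  (-0.4365+0.1799i)·(+0.0488-0.0461i)  (-0.2922-0.1696i)·(+0.0047+0.0088i)
Y_4^0(R⁻¹ n̂) = +0.294093+0.000000i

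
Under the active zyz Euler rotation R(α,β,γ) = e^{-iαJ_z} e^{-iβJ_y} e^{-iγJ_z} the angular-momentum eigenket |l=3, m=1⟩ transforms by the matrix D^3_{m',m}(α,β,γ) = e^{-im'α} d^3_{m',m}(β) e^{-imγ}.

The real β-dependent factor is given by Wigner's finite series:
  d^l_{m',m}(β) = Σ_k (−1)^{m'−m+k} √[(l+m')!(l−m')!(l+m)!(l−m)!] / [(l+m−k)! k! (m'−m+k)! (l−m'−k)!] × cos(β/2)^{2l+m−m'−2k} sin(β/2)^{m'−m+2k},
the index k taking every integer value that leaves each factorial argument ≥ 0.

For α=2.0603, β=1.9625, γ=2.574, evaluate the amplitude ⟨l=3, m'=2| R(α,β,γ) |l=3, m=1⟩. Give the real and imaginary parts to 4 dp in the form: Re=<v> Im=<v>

Re=0.4441 Im=-0.1938

D^3_{2,1}(2.0603,1.9625,2.574) = e^{-i·2·2.0603}·d^3_{2,1}(1.9625)·e^{-i·1·2.574}. Compute d first:
Half-angle: c=0.555984, s=0.831193. N=√(120·1·24·2)=75.894664
k: max(0,(1)−(2))=0 … min(3+(1),3−(2))=1
  k=0: (−1)^1·75.8947/(24)·0.5560^5·0.8312^1 = -0.139641
  k=1: (−1)^2·75.8947/(12)·0.5560^3·0.8312^3 = +0.624198
d^3_{2,1}(1.9625) = -0.139641 +0.624198 = +0.484557
Attach z-rotation phases: D = e^{-i(2)(2.0603)}·(+0.484557)·e^{-i(1)(2.574)} = +0.444124-0.193777i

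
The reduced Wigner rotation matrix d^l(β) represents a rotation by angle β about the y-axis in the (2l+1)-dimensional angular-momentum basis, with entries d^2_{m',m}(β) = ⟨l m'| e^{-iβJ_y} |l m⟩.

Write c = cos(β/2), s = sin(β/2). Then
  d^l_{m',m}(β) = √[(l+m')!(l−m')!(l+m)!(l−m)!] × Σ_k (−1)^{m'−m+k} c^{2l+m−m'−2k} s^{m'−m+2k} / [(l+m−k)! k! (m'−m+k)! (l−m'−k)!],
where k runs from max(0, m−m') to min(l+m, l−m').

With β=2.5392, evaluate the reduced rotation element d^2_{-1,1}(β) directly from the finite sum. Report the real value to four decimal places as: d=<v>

d=-0.5909

d^2_{-1,1}(β=2.5392) via Wigner's sum:
With c≡cos(β/2)=0.296663 and s≡sin(β/2)=0.954982, N=[1·6·6·1]^{1/2}=6.000000
Admissible k: 2..3 (factorial args all ≥0)
  k=2: (−1)^0·6.0000/(2)·0.2967^2·0.9550^2 = +0.240790
  k=3: (−1)^1·6.0000/(6)·0.2967^0·0.9550^4 = -0.831728
d^2_{-1,1}(2.5392) = +0.240790 -0.831728 = -0.590938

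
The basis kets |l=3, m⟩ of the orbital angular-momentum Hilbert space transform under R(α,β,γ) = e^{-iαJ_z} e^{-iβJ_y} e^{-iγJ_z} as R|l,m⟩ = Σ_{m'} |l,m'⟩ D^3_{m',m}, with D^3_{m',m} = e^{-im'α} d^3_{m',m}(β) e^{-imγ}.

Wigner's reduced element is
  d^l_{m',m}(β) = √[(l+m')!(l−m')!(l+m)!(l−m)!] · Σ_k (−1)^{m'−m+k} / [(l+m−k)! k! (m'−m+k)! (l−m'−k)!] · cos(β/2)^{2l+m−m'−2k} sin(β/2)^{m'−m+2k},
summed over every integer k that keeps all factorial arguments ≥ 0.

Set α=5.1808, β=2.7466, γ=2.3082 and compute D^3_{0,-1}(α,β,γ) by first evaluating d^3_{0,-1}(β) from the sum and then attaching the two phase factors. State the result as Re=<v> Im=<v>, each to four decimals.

Re=0.3652 Im=-0.4020

D^3_{0,-1}(5.1808,2.7466,2.3082) = e^{-i·0·5.1808}·d^3_{0,-1}(2.7466)·e^{-i·-1·2.3082}. Compute d first:
With c≡cos(β/2)=0.196215 and s≡sin(β/2)=0.980561, N=[6·6·2·24]^{1/2}=41.569219
The bounds max(0,m−m')=0 and min(l+m,l−m')=2 give 3 terms
  k=0: (−1)^1·41.5692/(12)·0.1962^5·0.9806^1 = -0.000988
  k=1: (−1)^2·41.5692/(4)·0.1962^3·0.9806^3 = +0.074017
  k=2: (−1)^3·41.5692/(12)·0.1962^1·0.9806^5 = -0.616163
d^3_{0,-1}(2.7466) = -0.000988 +0.074017 -0.616163 = -0.543134
D = (+1.000000+0.000000i)·(-0.543134)·(-0.672368+0.740217i) = +0.365186-0.402037i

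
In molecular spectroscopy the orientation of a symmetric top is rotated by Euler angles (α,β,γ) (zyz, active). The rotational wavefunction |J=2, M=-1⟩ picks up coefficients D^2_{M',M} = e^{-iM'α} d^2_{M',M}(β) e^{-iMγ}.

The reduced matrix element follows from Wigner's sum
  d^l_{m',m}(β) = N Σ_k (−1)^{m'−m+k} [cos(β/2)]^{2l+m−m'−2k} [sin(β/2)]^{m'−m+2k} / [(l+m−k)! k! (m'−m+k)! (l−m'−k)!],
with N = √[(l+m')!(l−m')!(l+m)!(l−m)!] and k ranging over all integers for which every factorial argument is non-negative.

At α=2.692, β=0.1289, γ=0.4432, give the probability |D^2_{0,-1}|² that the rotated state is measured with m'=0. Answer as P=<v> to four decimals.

P=0.0244

Split into d^2_{0,-1}(β=0.1289) × two z-phases.
Half-angle: c=0.997924, s=0.064405. N=√(2·2·1·6)=4.898979
Admissible k: 0..1 (factorial args all ≥0)
  k=0: (−1)^1·4.8990/(2)·0.9979^3·0.0644^1 = -0.156780
  k=1: (−1)^2·4.8990/(2)·0.9979^1·0.0644^3 = +0.000653
d^2_{0,-1}(0.1289) = -0.156780 +0.000653 = -0.156127
|D^2_{0,-1}|² = |d^2_{0,-1}(β)|² = (-0.156127)² = 0.024376 (the z-rotation phases have unit modulus)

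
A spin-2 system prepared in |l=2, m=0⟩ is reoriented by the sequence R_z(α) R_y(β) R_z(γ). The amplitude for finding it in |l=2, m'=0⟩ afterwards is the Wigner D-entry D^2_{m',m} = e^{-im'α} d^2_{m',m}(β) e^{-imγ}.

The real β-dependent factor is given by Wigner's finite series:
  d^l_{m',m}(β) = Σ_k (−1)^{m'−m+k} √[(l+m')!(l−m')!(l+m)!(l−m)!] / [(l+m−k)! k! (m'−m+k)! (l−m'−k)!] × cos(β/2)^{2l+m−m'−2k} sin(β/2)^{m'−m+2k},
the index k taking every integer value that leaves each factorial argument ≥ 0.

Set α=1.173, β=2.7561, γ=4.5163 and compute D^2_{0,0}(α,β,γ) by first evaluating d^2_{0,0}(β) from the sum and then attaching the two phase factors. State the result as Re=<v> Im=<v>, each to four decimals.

Re=0.7879 Im=0.0000

First d^2_{0,0}(β=2.7561), then the phase factors e^{-i(0)α} and e^{-i(0)γ}:
Half-angle: c=0.191555, s=0.981482. N=√(2·2·2·2)=4.000000
The bounds max(0,m−m')=0 and min(l+m,l−m')=2 give 3 terms
  k=0: (−1)^0·4.0000/(4)·0.1916^4·0.9815^0 = +0.001346
  k=1: (−1)^1·4.0000/(1)·0.1916^2·0.9815^2 = -0.141388
  k=2: (−1)^2·4.0000/(4)·0.1916^0·0.9815^4 = +0.927960
d^2_{0,0}(2.7561) = +0.001346 -0.141388 +0.927960 = +0.787918
Attach z-rotation phases: D = e^{-i(0)(1.173)}·(+0.787918)·e^{-i(0)(4.5163)} = +0.787918+0.000000i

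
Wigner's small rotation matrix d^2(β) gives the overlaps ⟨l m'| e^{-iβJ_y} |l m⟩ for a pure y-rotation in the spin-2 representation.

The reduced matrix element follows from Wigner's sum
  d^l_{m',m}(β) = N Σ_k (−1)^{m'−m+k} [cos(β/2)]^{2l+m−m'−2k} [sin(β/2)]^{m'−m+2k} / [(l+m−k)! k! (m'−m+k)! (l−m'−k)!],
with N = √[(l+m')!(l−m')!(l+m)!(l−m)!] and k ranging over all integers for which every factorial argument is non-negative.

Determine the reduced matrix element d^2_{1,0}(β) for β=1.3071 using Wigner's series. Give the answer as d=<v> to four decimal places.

d=-0.3082

d^2_{1,0}(β=1.3071) via Wigner's sum:
c=cos(1.3071/2)=0.793930, s=sin(1.3071/2)=0.608009; N=√[6·1·2·2]=4.898979
Admissible k: 0..1 (factorial args all ≥0)
  k=0: (−1)^1·4.8990/(2)·0.7939^3·0.6080^1 = -0.745303
  k=1: (−1)^2·4.8990/(2)·0.7939^1·0.6080^3 = +0.437107
d^2_{1,0}(1.3071) = -0.745303 +0.437107 = -0.308196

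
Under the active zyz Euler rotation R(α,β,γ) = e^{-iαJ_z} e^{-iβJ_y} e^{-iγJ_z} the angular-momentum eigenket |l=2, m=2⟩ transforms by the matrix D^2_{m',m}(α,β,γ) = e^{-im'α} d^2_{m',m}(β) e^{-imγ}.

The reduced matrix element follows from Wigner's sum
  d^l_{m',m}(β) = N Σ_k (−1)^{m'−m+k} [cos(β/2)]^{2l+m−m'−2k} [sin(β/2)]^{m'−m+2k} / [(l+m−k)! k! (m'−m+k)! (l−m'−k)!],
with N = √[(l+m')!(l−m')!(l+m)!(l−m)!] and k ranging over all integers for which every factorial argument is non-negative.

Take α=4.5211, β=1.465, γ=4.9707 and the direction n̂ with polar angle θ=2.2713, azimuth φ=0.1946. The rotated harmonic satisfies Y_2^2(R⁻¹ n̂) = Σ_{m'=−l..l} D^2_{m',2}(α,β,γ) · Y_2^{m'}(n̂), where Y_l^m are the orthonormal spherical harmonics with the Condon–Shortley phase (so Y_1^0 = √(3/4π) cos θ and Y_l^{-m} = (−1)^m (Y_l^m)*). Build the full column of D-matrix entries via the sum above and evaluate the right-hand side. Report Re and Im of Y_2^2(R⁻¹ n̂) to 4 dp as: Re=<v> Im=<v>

Need the full column D^2_{m',2} for m'=−2..2 at α=4.5211, β=1.465, γ=4.9707.
cos(β/2)=0.743505, sin(β/2)=0.668730
d^2_{-2,2}: single k=4 term ⇒ +0.199988;  D = +0.124440-0.156557i
d^2_{-1,2}: single k=3 term ⇒ +0.444700;  D = +0.289165+0.337848i
d^2_{0,2}: single k=2 term ⇒ +0.605544;  D = -0.526516+0.299106i
d^2_{1,2}: single k=1 term ⇒ +0.549709;  D = -0.175700-0.520873i
d^2_{2,2}: single k=0 term ⇒ +0.305587;  D = +0.302846-0.040840i
Y_2^{m'}(θ=2.2713,φ=0.1946) and Σ D·Y over m':
  (+0.1244-0.1566i)·(+0.2089-0.0857i)  (+0.2892+0.3378i)·(-0.3735+0.0736i)  (-0.5265+0.2991i)·(+0.0778+0.0000i)  (-0.1757-0.5209i)·(+0.3735+0.0736i)  (+0.3028-0.0408i)·(+0.2089+0.0857i)
Y_2^2(R⁻¹ n̂) = -0.121767-0.315100i

Re=-0.1218 Im=-0.3151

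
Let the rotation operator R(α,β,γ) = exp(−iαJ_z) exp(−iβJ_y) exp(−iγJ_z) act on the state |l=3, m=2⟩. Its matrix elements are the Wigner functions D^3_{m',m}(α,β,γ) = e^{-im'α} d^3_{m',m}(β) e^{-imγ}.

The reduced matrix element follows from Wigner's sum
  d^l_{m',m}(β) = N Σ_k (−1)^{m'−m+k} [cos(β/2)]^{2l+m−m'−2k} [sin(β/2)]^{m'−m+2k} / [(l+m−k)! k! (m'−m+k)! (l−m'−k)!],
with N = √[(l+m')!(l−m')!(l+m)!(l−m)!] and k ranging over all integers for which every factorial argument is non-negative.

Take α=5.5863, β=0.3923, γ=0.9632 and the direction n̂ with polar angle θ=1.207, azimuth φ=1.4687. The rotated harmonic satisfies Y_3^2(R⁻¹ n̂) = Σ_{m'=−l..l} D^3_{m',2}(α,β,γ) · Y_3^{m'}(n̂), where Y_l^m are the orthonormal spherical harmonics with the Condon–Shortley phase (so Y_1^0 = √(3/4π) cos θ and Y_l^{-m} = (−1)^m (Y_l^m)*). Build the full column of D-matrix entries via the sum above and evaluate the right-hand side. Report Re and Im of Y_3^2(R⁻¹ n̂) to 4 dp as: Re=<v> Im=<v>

Need the full column D^3_{m',2} for m'=−3..3 at α=5.5863, β=0.3923, γ=0.9632.
cos(β/2)=0.980824, sin(β/2)=0.194895
d^3_{-3,2}: single k=5 term ⇒ +0.000676;  D = -0.000433+0.000519i
d^3_{-2,2}: k∈[4..5] ⇒ +0.006940 -0.000055 = +0.006885;  D = -0.006776+0.001223i
d^3_{-1,2}: k∈[3..4] ⇒ +0.044178 -0.000872 = +0.043306;  D = -0.037618-0.021454i
d^3_{0,2}: k∈[2..3] ⇒ +0.192542 -0.007602 = +0.184940;  D = -0.064388-0.173369i
d^3_{1,2}: k∈[1..2] ⇒ +0.559443 -0.044178 = +0.515265;  D = +0.172457-0.485548i
d^3_{2,2}: k∈[0..1] ⇒ +0.890322 -0.175766 = +0.714556;  D = +0.615572-0.362852i
d^3_{3,2}: single k=0 term ⇒ -0.433343;  D = -0.427510-0.070859i
Y_3^{m'}(θ=1.207,φ=1.4687) and Σ D·Y over m':
  (-0.0004+0.0005i)·(-0.1027+0.3247i)  (-0.0068+0.0012i)·(-0.3110-0.0644i)  (-0.0376-0.0215i)·(-0.0113+0.1103i)  (-0.0644-0.1734i)·(-0.3143+0.0000i)  (+0.1725-0.4855i)·(+0.0113+0.1103i)  (+0.6156-0.3629i)·(-0.3110+0.0644i)  (-0.4275-0.0709i)·(+0.1027+0.3247i)
Y_3^2(R⁻¹ n̂) = -0.108400+0.070381i

Re=-0.1084 Im=0.0704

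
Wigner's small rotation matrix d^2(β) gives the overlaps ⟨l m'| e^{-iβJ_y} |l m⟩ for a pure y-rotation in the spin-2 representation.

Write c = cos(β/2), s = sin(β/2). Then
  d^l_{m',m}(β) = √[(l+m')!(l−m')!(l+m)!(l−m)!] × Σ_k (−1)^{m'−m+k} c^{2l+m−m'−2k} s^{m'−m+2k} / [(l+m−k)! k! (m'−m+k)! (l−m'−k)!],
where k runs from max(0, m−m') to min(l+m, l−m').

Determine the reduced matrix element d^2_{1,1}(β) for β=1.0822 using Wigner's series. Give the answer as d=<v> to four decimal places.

d=-0.0450

d^2_{1,1}(β=1.0822) via Wigner's sum:
With c≡cos(β/2)=0.857143 and s≡sin(β/2)=0.515079, N=[6·1·6·1]^{1/2}=6.000000
k: max(0,(1)−(1))=0 … min(2+(1),2−(1))=1
  k=0: (−1)^0·6.0000/(6)·0.8571^4·0.5151^0 = +0.539774
  k=1: (−1)^1·6.0000/(2)·0.8571^2·0.5151^2 = -0.584757
d^2_{1,1}(1.0822) = +0.539774 -0.584757 = -0.044982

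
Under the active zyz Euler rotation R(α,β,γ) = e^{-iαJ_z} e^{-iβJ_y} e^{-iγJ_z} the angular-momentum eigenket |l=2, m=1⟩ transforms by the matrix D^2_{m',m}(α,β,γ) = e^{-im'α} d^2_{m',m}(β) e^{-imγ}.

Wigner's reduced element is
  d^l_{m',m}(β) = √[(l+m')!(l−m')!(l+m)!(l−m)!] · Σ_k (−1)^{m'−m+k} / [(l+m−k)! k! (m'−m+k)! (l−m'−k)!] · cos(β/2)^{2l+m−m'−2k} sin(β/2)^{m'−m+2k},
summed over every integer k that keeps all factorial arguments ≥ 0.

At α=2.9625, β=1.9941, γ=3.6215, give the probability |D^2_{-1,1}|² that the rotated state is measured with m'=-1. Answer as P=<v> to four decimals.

P=0.0158

First d^2_{-1,1}(β=1.9941), then the phase factors e^{-i(-1)α} and e^{-i(1)γ}:
c=cos(1.9941/2)=0.542782, s=sin(1.9941/2)=0.839873; N=√[1·6·6·1]=6.000000
k∈{2,3} keeps every argument non-negative
  k=2: (−1)^0·6.0000/(2)·0.5428^2·0.8399^2 = +0.623448
  k=3: (−1)^1·6.0000/(6)·0.5428^0·0.8399^4 = -0.497571
d^2_{-1,1}(1.9941) = +0.623448 -0.497571 = +0.125877
|D^2_{-1,1}|² = |d^2_{-1,1}(β)|² = (+0.125877)² = 0.015845 (the z-rotation phases have unit modulus)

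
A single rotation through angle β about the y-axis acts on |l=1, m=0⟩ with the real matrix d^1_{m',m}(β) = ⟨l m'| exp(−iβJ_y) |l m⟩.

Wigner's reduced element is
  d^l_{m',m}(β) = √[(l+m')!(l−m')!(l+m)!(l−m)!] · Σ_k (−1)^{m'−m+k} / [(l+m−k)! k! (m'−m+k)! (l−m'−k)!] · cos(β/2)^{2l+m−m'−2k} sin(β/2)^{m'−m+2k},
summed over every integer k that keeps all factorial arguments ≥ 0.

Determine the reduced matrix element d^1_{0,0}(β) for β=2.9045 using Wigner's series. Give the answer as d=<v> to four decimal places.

d^1_{0,0}(β=2.9045) via Wigner's sum:
Half-angle: c=0.118269, s=0.992982. N=√(1·1·1·1)=1.000000
The bounds max(0,m−m')=0 and min(l+m,l−m')=1 give 2 terms
  k=0: (−1)^0·1.0000/(1)·0.1183^2·0.9930^0 = +0.013988
  k=1: (−1)^1·1.0000/(1)·0.1183^0·0.9930^2 = -0.986012
d^1_{0,0}(2.9045) = +0.013988 -0.986012 = -0.972025

d=-0.9720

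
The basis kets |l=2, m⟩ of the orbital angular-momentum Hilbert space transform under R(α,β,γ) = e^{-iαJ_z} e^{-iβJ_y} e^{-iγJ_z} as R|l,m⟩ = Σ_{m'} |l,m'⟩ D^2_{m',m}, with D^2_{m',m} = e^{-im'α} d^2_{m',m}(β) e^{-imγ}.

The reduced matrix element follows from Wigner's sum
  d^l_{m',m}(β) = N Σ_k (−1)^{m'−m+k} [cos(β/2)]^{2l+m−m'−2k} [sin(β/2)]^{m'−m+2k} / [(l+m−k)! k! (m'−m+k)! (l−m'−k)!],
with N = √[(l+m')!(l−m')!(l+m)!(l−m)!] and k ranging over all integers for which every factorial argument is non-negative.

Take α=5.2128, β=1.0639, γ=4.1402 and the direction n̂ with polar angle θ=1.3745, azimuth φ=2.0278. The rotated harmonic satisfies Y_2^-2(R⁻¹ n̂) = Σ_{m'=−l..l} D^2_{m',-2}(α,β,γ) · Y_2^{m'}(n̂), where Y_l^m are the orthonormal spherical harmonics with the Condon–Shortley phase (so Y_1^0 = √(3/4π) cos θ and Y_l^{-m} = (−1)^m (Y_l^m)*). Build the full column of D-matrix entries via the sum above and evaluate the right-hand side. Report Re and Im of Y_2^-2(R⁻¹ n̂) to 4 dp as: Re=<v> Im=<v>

Need the full column D^2_{m',-2} for m'=−2..2 at α=5.2128, β=1.0639, γ=4.1402.
cos(β/2)=0.861820, sin(β/2)=0.507215
d^2_{-2,-2}: single k=0 term ⇒ +0.551652;  D = +0.545978-0.078921i
d^2_{-1,-2}: single k=0 term ⇒ -0.649338;  D = -0.389845-0.519289i
d^2_{0,-2}: single k=0 term ⇒ +0.468050;  D = -0.193591+0.426138i
d^2_{1,-2}: single k=0 term ⇒ -0.224917;  D = +0.224302-0.016627i
d^2_{2,-2}: single k=0 term ⇒ +0.066186;  D = -0.035961-0.055564i
Y_2^{m'}(θ=1.3745,φ=2.0278) and Σ D·Y over m':
  (+0.5460-0.0789i)·(-0.2269+0.2943i)  (-0.3898-0.5193i)·(-0.0652-0.1326i)  (-0.1936+0.4261i)·(-0.2794+0.0000i)  (+0.2243-0.0166i)·(+0.0652-0.1326i)  (-0.0360-0.0556i)·(-0.2269-0.2943i)
Y_2^-2(R⁻¹ n̂) = -0.085772+0.137433i

Re=-0.0858 Im=0.1374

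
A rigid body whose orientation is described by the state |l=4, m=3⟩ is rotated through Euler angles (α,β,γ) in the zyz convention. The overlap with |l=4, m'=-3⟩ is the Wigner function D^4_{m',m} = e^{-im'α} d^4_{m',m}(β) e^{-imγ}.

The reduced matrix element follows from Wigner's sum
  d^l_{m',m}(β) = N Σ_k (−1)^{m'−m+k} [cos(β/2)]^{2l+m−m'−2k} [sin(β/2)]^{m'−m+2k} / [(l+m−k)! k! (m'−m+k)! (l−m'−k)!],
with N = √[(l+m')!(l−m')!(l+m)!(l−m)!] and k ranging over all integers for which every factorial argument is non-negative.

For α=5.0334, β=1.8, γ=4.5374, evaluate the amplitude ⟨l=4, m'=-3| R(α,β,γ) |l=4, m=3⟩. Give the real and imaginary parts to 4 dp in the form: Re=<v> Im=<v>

D^4_{-3,3}(5.0334,1.8,4.5374) = e^{-i·-3·5.0334}·d^4_{-3,3}(1.8)·e^{-i·3·4.5374}. Compute d first:
Half-angle: c=0.621610, s=0.783327. N=√(1·5040·5040·1)=5040.000000
The bounds max(0,m−m')=6 and min(l+m,l−m')=7 give 2 terms
  k=6: (−1)^0·5040.0000/(720)·0.6216^2·0.7833^6 = +0.624874
  k=7: (−1)^1·5040.0000/(5040)·0.6216^0·0.7833^8 = -0.141757
d^4_{-3,3}(1.8) = +0.624874 -0.141757 = +0.483117
D = (-0.820927+0.571033i)·(+0.483117)·(+0.501184-0.865341i) = +0.039955+0.481462i

Re=0.0400 Im=0.4815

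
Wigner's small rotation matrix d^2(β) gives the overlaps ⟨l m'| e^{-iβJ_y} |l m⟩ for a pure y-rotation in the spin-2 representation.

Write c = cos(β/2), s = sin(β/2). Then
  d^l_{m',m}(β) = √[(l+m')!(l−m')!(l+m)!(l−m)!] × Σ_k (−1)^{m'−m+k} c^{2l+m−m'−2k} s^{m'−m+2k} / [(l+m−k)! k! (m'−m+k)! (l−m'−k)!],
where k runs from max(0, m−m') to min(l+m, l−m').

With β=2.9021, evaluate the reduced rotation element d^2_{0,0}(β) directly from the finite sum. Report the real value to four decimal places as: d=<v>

d^2_{0,0}(β=2.9021) via Wigner's sum:
Half-angle: c=0.119460, s=0.992839. N=√(2·2·2·2)=4.000000
k∈{0,1,2} keeps every argument non-negative
  k=0: (−1)^0·4.0000/(4)·0.1195^4·0.9928^0 = +0.000204
  k=1: (−1)^1·4.0000/(1)·0.1195^2·0.9928^2 = -0.056268
  k=2: (−1)^2·4.0000/(4)·0.1195^0·0.9928^4 = +0.971662
d^2_{0,0}(2.9021) = +0.000204 -0.056268 +0.971662 = +0.915597

d=0.9156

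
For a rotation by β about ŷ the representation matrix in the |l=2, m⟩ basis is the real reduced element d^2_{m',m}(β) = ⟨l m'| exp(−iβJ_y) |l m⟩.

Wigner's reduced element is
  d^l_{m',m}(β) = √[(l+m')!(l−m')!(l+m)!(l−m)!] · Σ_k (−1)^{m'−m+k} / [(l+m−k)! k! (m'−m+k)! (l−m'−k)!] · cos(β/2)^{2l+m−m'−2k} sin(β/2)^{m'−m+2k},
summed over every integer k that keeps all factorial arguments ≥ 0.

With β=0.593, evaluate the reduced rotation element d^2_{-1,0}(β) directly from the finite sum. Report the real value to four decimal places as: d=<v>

d^2_{-1,0}(β=0.593) via Wigner's sum:
Half-angle: c=0.956365, s=0.292175. N=√(1·6·2·2)=4.898979
k: max(0,(0)−(-1))=1 … min(2+(0),2−(-1))=2
  k=1: (−1)^0·4.8990/(2)·0.9564^3·0.2922^1 = +0.626021
  k=2: (−1)^1·4.8990/(2)·0.9564^1·0.2922^3 = -0.058429
d^2_{-1,0}(0.593) = +0.626021 -0.058429 = +0.567593

d=0.5676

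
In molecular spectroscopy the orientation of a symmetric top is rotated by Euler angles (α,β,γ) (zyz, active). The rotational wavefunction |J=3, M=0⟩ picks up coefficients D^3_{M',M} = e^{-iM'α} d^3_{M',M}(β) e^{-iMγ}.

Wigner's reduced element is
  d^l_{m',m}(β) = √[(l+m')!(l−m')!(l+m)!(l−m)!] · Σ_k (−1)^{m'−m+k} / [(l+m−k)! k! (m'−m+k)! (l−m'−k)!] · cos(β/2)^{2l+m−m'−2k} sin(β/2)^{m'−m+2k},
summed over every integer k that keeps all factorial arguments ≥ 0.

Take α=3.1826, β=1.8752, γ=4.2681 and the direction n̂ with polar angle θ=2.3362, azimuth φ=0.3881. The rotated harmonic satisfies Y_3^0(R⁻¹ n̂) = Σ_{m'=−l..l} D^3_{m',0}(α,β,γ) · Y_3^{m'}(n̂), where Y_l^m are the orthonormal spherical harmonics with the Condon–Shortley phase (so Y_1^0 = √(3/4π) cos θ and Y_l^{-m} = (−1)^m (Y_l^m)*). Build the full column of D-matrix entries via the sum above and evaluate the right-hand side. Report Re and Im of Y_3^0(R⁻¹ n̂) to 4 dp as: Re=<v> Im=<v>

Re=0.3336 Im=0.0000

Need the full column D^3_{m',0} for m'=−3..3 at α=3.1826, β=1.8752, γ=4.2681.
cos(β/2)=0.591724, sin(β/2)=0.806140
d^3_{-3,0}: single k=3 term ⇒ +0.485406;  D = -0.481738-0.059565i
d^3_{-2,0}: k∈[2..3] ⇒ +0.436375 -0.809920 = -0.373545;  D = -0.372289-0.030602i
d^3_{-1,0}: k∈[1..3] ⇒ +0.202581 -1.127982 +0.697852 = -0.227549;  D = +0.227358+0.009329i
d^3_{0,0}: k∈[0..3] ⇒ +0.042926 -0.717037 +1.330835 -0.274450 = +0.382272;  D = +0.382272+0.000000i
d^3_{1,0}: k∈[0..2] ⇒ -0.202581 +1.127982 -0.697852 = +0.227549;  D = -0.227358+0.009329i
d^3_{2,0}: k∈[0..1] ⇒ +0.436375 -0.809920 = -0.373545;  D = -0.372289+0.030602i
d^3_{3,0}: single k=0 term ⇒ -0.485406;  D = +0.481738-0.059565i
Y_3^{m'}(θ=2.3362,φ=0.3881) and Σ D·Y over m':
  (-0.4817-0.0596i)·(+0.0619-0.1437i)  (-0.3723-0.0306i)·(-0.2627+0.2579i)  (+0.2274+0.0093i)·(+0.3020-0.1235i)  (+0.3823+0.0000i)·(+0.1551+0.0000i)  (-0.2274+0.0093i)·(-0.3020-0.1235i)  (-0.3723+0.0306i)·(-0.2627-0.2579i)  (+0.4817-0.0596i)·(-0.0619-0.1437i)
Y_3^0(R⁻¹ n̂) = +0.333622+0.000000i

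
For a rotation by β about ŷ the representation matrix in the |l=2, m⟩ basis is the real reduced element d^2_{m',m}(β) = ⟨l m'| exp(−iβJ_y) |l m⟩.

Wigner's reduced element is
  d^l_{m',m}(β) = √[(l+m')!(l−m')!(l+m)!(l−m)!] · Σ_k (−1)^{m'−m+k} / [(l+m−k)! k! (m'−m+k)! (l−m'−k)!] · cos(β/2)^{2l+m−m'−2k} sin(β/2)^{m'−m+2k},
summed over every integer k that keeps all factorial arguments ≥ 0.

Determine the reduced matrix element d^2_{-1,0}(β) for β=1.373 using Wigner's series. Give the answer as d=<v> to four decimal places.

d=0.2360

d^2_{-1,0}(β=1.373) via Wigner's sum:
With c≡cos(β/2)=0.773469 and s≡sin(β/2)=0.633834, N=[1·6·2·2]^{1/2}=4.898979
k∈{1,2} keeps every argument non-negative
  k=1: (−1)^0·4.8990/(2)·0.7735^3·0.6338^1 = +0.718423
  k=2: (−1)^1·4.8990/(2)·0.7735^1·0.6338^3 = -0.482442
d^2_{-1,0}(1.373) = +0.718423 -0.482442 = +0.235981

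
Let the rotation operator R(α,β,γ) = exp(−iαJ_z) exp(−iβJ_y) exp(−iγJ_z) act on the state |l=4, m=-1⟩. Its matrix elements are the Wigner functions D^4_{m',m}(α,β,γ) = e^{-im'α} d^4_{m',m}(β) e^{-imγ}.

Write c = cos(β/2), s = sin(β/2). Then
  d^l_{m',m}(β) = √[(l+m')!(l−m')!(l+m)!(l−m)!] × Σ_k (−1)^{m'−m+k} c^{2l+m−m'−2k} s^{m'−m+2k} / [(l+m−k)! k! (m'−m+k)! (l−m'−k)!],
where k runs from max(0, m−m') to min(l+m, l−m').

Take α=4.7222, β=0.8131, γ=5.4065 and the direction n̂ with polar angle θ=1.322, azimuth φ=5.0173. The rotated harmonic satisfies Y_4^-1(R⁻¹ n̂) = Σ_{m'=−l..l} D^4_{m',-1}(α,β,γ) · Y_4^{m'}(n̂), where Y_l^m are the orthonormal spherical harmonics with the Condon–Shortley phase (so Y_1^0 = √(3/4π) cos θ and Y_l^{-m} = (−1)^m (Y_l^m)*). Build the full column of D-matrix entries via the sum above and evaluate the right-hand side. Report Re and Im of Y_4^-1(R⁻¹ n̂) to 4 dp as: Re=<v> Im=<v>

Need the full column D^4_{m',-1} for m'=−4..4 at α=4.7222, β=0.8131, γ=5.4065.
cos(β/2)=0.918491, sin(β/2)=0.395443
d^4_{-4,-1}: single k=3 term ⇒ +0.302495;  D = +0.202480-0.224734i
d^4_{-3,-1}: k∈[2..3] ⇒ +0.745223 -0.230225 = +0.514997;  D = +0.385972+0.340951i
d^4_{-2,-1}: k∈[1..3] ⇒ +0.925216 -0.857494 +0.105964 = +0.173685;  D = -0.113705+0.131293i
d^4_{-1,-1}: k∈[0..3] ⇒ +0.506521 -1.408338 +0.522102 -0.032259 = -0.411975;  D = +0.314052+0.266635i
d^4_{0,-1}: k∈[0..3] ⇒ -0.975263 +1.084654 -0.201052 +0.006211 = -0.085450;  D = -0.054663+0.065679i
d^4_{1,-1}: k∈[0..3] ⇒ +0.938892 -0.522102 +0.048389 -0.000598 = +0.464581;  D = +0.359986+0.293676i
d^4_{2,-1}: k∈[0..2] ⇒ -0.571663 +0.158946 -0.005892 = -0.418609;  D = +0.261421-0.326945i
d^4_{3,-1}: k∈[0..1] ⇒ +0.230225 -0.025605 = +0.204620;  D = -0.161060-0.126211i
d^4_{4,-1}: single k=0 term ⇒ -0.056071;  D = -0.034150+0.044471i
Y_4^{m'}(θ=1.322,φ=5.0173) and Σ D·Y over m':
  (+0.2025-0.2247i)·(+0.1343-0.3667i)  (+0.3860+0.3410i)·(-0.2224-0.1712i)  (-0.1137+0.1313i)·(+0.1483-0.1036i)  (+0.3141+0.2666i)·(-0.0873-0.2774i)  (-0.0547+0.0657i)·(+0.1385+0.0000i)  (+0.3600+0.2937i)·(+0.0873-0.2774i)  (+0.2614-0.3269i)·(+0.1483+0.1036i)  (-0.1611-0.1262i)·(+0.2224-0.1712i)  (-0.0342+0.0445i)·(+0.1343+0.3667i)
Y_4^-1(R⁻¹ n̂) = +0.060250-0.419007i

Re=0.0603 Im=-0.4190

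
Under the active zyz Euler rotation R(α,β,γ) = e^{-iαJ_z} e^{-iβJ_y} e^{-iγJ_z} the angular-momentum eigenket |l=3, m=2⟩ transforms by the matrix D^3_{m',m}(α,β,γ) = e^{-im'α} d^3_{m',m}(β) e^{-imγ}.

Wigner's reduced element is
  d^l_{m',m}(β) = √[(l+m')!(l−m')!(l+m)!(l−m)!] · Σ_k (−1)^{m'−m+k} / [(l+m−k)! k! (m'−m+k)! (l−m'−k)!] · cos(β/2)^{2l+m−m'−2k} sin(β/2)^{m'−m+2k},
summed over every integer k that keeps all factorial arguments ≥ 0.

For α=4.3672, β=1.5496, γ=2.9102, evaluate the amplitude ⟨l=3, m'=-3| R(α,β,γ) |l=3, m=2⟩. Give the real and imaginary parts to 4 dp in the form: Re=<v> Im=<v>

Re=0.1589 Im=0.2465

Split into d^3_{-3,2}(β=1.5496) × two z-phases.
With c≡cos(β/2)=0.714561 and s≡sin(β/2)=0.699573, N=[1·720·120·1]^{1/2}=293.938769
The bounds max(0,m−m')=5 and min(l+m,l−m')=5 give 1 term
  k=5: (−1)^0·293.9388/(120)·0.7146^1·0.6996^5 = +0.293279
d^3_{-3,2}(1.5496) = +0.293279
D = (+0.860152+0.510038i)·(+0.293279)·(+0.894812+0.446442i) = +0.158949+0.246471i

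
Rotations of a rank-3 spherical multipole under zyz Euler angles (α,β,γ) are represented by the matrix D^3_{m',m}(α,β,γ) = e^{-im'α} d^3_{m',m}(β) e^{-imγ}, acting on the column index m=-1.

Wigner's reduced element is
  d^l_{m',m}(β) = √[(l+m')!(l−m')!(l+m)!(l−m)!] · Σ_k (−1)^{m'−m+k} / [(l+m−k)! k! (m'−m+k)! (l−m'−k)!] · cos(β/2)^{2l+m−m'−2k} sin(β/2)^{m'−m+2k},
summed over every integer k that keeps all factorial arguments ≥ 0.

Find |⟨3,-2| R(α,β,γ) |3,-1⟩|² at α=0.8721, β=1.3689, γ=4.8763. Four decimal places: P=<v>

P=0.0343

First d^3_{-2,-1}(β=1.3689), then the phase factors e^{-i(-2)α} and e^{-i(-1)γ}:
c=cos(1.3689/2)=0.774767, s=sin(1.3689/2)=0.632247; N=√[1·120·2·24]=75.894664
Admissible k: 1..2 (factorial args all ≥0)
  k=1: (−1)^0·75.8947/(24)·0.7748^5·0.6322^1 = +0.558139
  k=2: (−1)^1·75.8947/(12)·0.7748^3·0.6322^3 = -0.743367
d^3_{-2,-1}(1.3689) = +0.558139 -0.743367 = -0.185229
|D^3_{-2,-1}|² = |d^3_{-2,-1}(β)|² = (-0.185229)² = 0.034310 (the z-rotation phases have unit modulus)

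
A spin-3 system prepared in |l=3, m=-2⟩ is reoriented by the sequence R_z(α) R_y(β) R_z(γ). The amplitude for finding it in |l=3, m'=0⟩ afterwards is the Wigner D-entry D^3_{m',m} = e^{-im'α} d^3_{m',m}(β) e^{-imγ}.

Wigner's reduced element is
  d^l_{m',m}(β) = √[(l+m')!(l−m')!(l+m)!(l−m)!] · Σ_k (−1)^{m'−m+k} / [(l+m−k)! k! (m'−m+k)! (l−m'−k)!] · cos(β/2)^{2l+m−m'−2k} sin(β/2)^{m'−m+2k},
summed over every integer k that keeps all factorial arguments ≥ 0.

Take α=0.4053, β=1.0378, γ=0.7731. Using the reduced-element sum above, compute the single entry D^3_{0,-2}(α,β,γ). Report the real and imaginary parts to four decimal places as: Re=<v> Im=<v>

Re=0.0127 Im=0.5160

First d^3_{0,-2}(β=1.0378), then the phase factors e^{-i(0)α} and e^{-i(-2)γ}:
c=cos(1.0378/2)=0.868365, s=sin(1.0378/2)=0.495925; N=√[6·6·1·120]=65.726707
Admissible k: 0..1 (factorial args all ≥0)
  k=0: (−1)^2·65.7267/(12)·0.8684^4·0.4959^2 = +0.765954
  k=1: (−1)^3·65.7267/(12)·0.8684^2·0.4959^4 = -0.249822
d^3_{0,-2}(1.0378) = +0.765954 -0.249822 = +0.516132
Phases: e^{-i·(0)·0.4053}=+1.000000+0.000000i, e^{-i·(-2)·0.7731}=+0.024594+0.999698i ⇒ D=+0.012694+0.515976i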